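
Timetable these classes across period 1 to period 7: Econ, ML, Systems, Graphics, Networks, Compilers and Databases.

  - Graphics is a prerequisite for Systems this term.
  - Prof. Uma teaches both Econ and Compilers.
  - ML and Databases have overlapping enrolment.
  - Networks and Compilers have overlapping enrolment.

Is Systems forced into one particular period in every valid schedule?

No

Systems can be period 2 (e.g. Econ -> period 1; Compilers -> period 2; ML -> period 1; Graphics -> period 1; Databases -> period 2; Networks -> period 1; Systems -> period 2) or period 3 (e.g. Systems -> period 3, ML -> period 1, Graphics -> period 1, Econ -> period 1, Compilers -> period 2, Networks -> period 1, Databases -> period 2).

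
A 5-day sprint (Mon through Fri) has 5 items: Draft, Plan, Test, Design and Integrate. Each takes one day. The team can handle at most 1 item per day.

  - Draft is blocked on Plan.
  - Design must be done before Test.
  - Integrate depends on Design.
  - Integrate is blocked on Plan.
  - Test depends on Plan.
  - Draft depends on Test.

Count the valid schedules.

6

Splitting on Draft: it can be Thu (2), Fri (4). Listing each branch's schedules as (Plan, Test, Design, Integrate):
Draft=Thu: (Mon,Wed,Tue,Fri) (Tue,Wed,Mon,Fri) — 2.
Draft=Fri: (Mon,Wed,Tue,Thu) (Mon,Thu,Tue,Wed) (Tue,Wed,Mon,Thu) (Tue,Thu,Mon,Wed) — 4.
Summing: 2 + 4 = 6.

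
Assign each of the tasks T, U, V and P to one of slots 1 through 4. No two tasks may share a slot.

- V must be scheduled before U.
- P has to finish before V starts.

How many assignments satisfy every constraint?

Enumerating: V=2, U=3, P=1, T=4 | U in 4; T in 3; P in 1; V in 2 | T=2, U=4, P=1, V=3 | T=1, U=4, V=3, P=2.

4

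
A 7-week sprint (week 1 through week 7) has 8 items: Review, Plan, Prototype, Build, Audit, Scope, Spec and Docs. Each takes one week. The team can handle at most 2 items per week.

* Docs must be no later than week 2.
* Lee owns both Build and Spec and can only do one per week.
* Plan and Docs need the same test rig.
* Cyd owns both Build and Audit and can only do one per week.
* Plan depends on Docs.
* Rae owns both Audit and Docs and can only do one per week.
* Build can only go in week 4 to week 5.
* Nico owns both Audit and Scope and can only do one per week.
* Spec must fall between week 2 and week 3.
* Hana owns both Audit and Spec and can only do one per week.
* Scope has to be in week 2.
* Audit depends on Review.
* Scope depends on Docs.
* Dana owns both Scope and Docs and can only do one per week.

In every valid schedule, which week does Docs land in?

Docs's window is week 1–week 2.
Scope is fixed at week 2, and Docs can't share a week with Scope.
So Docs must be week 1.

week 1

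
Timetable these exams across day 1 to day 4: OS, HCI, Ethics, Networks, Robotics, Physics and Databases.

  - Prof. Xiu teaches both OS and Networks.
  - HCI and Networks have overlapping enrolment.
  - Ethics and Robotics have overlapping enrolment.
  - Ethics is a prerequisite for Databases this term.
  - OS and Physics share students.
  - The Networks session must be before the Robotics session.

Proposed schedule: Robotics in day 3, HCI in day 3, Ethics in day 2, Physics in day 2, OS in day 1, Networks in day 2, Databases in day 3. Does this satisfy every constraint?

HCI and Networks have overlapping enrolment — holds.
Ethics and Robotics have overlapping enrolment — holds.
OS and Physics share students — holds.
Ethics is a prerequisite for Databases this term — holds.
Prof. Xiu teaches both OS and Networks — holds.
The Networks session must be before the Robotics session — holds.

Yes, all constraints hold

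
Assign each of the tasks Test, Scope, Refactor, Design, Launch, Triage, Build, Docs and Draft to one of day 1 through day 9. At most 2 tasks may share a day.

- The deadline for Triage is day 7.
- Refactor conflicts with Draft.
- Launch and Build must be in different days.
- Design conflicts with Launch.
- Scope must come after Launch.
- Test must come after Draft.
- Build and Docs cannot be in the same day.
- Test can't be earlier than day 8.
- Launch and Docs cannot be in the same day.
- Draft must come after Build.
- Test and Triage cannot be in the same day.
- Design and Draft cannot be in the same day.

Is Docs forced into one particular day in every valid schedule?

Docs can be day 1 (e.g. Test -> day 8, Launch -> day 3, Docs -> day 1, Draft -> day 3, Refactor -> day 2, Design -> day 4, Build -> day 2, Scope -> day 4, Triage -> day 1) or day 2 (e.g. Design -> day 4; Docs -> day 2; Draft -> day 2; Launch -> day 3; Scope -> day 4; Test -> day 8; Build -> day 1; Triage -> day 1; Refactor -> day 3).

No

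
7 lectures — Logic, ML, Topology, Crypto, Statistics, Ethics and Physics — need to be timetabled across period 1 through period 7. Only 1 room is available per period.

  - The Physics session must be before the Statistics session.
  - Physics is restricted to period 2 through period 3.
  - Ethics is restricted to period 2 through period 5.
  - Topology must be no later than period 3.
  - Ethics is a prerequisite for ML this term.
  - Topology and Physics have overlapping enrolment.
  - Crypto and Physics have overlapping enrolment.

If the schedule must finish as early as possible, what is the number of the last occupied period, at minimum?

The precedence chain requires at least 2 distinct periods.
With at most 1 per period and 7 lectures, at least 7 periods are needed.
Propagating the time windows through the other constraints, ML can't land before period 3, so the schedule must run through at least period 3.
7 works (last occupied period: period 7): for example ML in period 4, Topology in period 1, Ethics in period 3, Statistics in period 5, Physics in period 2, Crypto in period 7, Logic in period 6.

7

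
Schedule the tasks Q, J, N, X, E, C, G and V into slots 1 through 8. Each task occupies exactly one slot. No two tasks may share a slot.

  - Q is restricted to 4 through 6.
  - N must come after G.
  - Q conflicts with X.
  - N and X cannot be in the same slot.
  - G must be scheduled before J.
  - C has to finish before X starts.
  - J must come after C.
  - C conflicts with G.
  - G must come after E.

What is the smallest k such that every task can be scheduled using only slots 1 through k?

8

The precedence chain requires at least 3 distinct slots.
With at most 1 per slot and 8 tasks, at least 8 slots are needed.
Q can't be placed before 4, so the schedule must run through at least slot 4.
8 works (last occupied slot: 8): for example V in 8; J in 5; Q in 4; X in 7; C in 3; E in 1; G in 2; N in 6.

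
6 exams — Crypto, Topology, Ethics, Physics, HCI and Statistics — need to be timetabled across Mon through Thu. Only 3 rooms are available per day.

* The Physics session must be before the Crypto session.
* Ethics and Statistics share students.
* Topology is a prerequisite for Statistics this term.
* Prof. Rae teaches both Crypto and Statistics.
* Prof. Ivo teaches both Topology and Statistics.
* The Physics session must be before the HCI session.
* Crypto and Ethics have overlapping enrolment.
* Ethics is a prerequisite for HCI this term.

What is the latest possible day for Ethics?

Wed

Downstream work caps Ethics at Wed.
Ethics at Wed is achievable: Ethics -> Wed; Crypto -> Tue; Statistics -> Thu; Physics -> Mon; Topology -> Mon; HCI -> Thu.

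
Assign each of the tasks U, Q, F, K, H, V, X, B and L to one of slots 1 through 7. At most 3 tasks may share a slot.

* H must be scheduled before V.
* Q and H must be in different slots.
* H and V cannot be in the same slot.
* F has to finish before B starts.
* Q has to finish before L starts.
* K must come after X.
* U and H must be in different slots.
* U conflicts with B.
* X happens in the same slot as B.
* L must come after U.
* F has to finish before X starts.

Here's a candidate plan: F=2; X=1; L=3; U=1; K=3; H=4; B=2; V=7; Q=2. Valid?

Q and H must be in different slots — holds.
Q has to finish before L starts — holds.
U conflicts with B — holds.
F has to finish before B starts — violated.
At most 3 tasks may share a slot — holds.
U and H must be in different slots — holds.
L must come after U — holds.
K must come after X — holds.
H must be scheduled before V — holds.
X happens in the same slot as B — violated.
F has to finish before X starts — violated.
H and V cannot be in the same slot — holds.

Invalid. F has to finish before X starts.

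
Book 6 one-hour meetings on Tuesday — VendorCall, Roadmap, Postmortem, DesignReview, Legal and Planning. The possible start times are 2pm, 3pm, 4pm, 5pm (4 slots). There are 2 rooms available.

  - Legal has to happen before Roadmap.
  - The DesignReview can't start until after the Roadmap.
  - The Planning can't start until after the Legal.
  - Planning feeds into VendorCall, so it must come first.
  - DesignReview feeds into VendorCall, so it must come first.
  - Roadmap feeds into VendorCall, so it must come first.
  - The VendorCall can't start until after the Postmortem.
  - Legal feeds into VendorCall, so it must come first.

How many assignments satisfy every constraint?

4

Enumerating: DesignReview=4pm, Legal=2pm, Planning=3pm, VendorCall=5pm, Postmortem=2pm, Roadmap=3pm | Legal in 2pm; DesignReview in 4pm; Postmortem in 4pm; VendorCall in 5pm; Roadmap in 3pm; Planning in 3pm | VendorCall -> 5pm; DesignReview -> 4pm; Roadmap -> 3pm; Legal -> 2pm; Planning -> 4pm; Postmortem -> 2pm | Roadmap -> 3pm, Legal -> 2pm, Postmortem -> 3pm, Planning -> 4pm, DesignReview -> 4pm, VendorCall -> 5pm.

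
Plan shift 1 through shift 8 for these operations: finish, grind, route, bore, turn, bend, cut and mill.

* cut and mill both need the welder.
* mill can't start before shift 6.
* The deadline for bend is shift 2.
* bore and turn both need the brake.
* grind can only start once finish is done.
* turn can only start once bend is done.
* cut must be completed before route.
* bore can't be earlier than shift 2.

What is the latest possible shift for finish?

shift 7

Downstream work caps finish at shift 7.
finish at shift 7 is achievable: finish in shift 7, route in shift 2, grind in shift 8, mill in shift 6, bore in shift 2, turn in shift 3, bend in shift 1, cut in shift 1.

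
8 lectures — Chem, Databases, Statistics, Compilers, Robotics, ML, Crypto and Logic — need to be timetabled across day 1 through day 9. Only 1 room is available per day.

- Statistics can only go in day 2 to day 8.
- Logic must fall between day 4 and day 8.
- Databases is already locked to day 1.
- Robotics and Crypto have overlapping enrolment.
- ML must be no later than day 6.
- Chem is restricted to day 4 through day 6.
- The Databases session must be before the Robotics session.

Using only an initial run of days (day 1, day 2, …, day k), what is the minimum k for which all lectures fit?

8 days

The precedence chain requires at least 2 distinct days.
With at most 1 per day and 8 lectures, at least 8 days are needed.
Chem can't be placed before day 4, so the schedule must run through at least day 4.
8 works (last occupied day: day 8): for example Databases=day 1; Compilers=day 7; Logic=day 5; Robotics=day 6; Statistics=day 3; ML=day 2; Chem=day 4; Crypto=day 8.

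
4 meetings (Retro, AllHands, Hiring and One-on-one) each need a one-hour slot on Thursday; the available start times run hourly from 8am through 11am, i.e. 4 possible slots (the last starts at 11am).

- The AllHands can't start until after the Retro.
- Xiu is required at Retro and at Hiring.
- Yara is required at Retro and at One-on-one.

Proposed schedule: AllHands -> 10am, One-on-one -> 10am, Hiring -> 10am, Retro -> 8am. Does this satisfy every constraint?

Yara is required at Retro and at One-on-one — holds.
Xiu is required at Retro and at Hiring — holds.
The AllHands can't start until after the Retro — holds.

Yes, all constraints hold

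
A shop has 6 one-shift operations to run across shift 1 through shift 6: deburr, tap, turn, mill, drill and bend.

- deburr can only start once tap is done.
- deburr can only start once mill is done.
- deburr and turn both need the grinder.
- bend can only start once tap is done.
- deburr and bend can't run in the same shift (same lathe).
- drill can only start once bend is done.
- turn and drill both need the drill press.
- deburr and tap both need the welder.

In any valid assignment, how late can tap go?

shift 4

Downstream work caps tap at shift 4.
tap at shift 4 is achievable: drill -> shift 6; deburr -> shift 6; tap -> shift 4; turn -> shift 1; mill -> shift 1; bend -> shift 5.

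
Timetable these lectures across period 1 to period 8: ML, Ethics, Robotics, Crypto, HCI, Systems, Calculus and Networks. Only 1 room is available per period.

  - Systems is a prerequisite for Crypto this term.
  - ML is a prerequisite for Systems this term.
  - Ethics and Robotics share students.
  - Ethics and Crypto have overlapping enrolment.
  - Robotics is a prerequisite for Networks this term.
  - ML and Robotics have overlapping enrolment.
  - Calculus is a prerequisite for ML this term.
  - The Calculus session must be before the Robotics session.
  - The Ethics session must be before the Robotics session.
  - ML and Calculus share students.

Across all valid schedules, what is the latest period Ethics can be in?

period 6

Downstream work caps Ethics at period 6.
Ethics at period 6 is achievable: HCI=period 5; Ethics=period 6; Systems=period 3; ML=period 2; Crypto=period 4; Calculus=period 1; Networks=period 8; Robotics=period 7.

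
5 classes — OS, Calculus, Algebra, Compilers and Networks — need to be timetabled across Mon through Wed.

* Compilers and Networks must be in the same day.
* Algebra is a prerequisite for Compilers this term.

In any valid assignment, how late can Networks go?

Networks must be in the same day as Compilers, which can't be before Tue, so Networks is at least Tue.
Networks at Wed is achievable: Networks=Wed; Algebra=Mon; Calculus=Mon; OS=Mon; Compilers=Wed.

Wed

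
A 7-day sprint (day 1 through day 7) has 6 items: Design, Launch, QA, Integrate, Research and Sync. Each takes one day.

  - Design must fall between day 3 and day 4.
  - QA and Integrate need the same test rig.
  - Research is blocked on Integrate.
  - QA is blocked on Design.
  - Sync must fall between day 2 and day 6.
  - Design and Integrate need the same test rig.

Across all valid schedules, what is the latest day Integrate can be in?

day 6

Downstream work caps Integrate at day 6.
Integrate at day 6 is achievable: Design -> day 3; Integrate -> day 6; QA -> day 4; Research -> day 7; Launch -> day 1; Sync -> day 2.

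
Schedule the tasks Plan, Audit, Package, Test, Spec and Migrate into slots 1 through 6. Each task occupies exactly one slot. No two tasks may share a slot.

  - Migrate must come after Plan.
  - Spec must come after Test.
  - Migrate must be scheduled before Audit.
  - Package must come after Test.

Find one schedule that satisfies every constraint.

Test in 1, Migrate in 3, Plan in 2, Audit in 4, Package in 5, Spec in 6

Checking: Test(1) before Package(5); Test(1) before Spec(6); Plan(2) before Migrate(3); Migrate(3) before Audit(4); max 1 per slot (cap 1).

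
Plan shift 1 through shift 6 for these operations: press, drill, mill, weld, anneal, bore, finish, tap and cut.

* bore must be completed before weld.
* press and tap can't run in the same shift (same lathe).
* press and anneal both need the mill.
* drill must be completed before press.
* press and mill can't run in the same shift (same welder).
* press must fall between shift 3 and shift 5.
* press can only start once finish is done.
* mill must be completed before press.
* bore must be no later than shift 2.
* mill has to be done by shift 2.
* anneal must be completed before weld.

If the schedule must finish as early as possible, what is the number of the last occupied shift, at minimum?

The precedence chain requires at least 2 distinct shifts.
press can't be placed before shift 3, so the schedule must run through at least shift 3.
3 works (last occupied shift: shift 3): for example tap=shift 1; weld=shift 2; bore=shift 1; finish=shift 1; mill=shift 1; cut=shift 1; press=shift 3; anneal=shift 1; drill=shift 1.

3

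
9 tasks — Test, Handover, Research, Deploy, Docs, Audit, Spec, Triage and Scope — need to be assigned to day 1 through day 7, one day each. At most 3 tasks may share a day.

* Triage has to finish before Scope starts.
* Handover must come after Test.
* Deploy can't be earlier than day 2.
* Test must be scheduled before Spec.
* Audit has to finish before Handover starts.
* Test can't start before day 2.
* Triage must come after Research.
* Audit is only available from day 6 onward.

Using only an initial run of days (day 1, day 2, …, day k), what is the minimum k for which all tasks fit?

7 days

The precedence chain requires at least 3 distinct days.
With at most 3 per day and 9 tasks, at least 3 days are needed.
Propagating the time windows through the other constraints, Handover can't land before day 7, so the schedule must run through at least day 7.
7 works (last occupied day: day 7): for example Scope=day 3; Triage=day 2; Research=day 1; Audit=day 6; Deploy=day 2; Test=day 2; Spec=day 3; Docs=day 1; Handover=day 7.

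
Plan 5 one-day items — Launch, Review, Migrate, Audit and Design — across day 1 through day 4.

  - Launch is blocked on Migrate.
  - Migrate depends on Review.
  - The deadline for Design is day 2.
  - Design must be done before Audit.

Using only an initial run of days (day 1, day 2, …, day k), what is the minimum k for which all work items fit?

3 days

The precedence chain requires at least 3 distinct days.
3 works (last occupied day: day 3): for example Audit -> day 2; Review -> day 1; Migrate -> day 2; Launch -> day 3; Design -> day 1.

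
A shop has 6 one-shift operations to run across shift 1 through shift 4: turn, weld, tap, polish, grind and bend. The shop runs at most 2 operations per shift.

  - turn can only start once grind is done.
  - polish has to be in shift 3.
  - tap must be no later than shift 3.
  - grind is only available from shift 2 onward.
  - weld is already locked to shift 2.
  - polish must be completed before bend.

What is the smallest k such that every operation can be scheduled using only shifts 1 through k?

4

The precedence chain requires at least 2 distinct shifts.
With at most 2 per shift and 6 operations, at least 3 shifts are needed.
Propagating the time windows through the other constraints, bend can't land before shift 4, so the schedule must run through at least shift 4.
4 works (last occupied shift: shift 4): for example polish -> shift 3; tap -> shift 1; weld -> shift 2; bend -> shift 4; grind -> shift 2; turn -> shift 3.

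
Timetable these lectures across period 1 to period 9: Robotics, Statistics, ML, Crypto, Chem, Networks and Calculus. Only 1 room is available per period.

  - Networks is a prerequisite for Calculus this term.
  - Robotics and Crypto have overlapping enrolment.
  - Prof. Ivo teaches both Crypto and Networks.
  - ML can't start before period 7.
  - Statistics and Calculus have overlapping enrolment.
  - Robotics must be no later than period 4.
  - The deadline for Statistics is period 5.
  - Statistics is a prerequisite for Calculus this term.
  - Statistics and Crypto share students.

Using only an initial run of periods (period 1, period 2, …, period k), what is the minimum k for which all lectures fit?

7 periods

The precedence chain requires at least 2 distinct periods.
With at most 1 per period and 7 lectures, at least 7 periods are needed.
ML can't be placed before period 7, so the schedule must run through at least period 7.
7 works (last occupied period: period 7): for example Robotics=period 1, Statistics=period 2, Networks=period 3, ML=period 7, Calculus=period 4, Chem=period 6, Crypto=period 5.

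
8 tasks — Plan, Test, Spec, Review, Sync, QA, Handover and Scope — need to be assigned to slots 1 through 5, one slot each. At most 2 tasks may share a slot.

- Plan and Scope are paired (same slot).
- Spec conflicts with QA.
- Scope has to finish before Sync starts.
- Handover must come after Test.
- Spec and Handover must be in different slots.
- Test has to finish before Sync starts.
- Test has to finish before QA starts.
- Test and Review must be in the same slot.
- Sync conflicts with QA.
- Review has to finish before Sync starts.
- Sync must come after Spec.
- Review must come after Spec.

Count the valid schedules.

14

Splitting on Plan: it can be 1 (4), 2 (4), 3 (4), 4 (2). Listing each branch's schedules as (Test, Spec, Review, Sync, QA, Handover, Scope):
Plan=1: (3,2,3,4,5,4,1) (3,2,3,4,5,5,1) (3,2,3,5,4,4,1) (3,2,3,5,4,5,1) — 4.
Plan=2: (3,1,3,4,5,4,2) (3,1,3,4,5,5,2) (3,1,3,5,4,4,2) (3,1,3,5,4,5,2) — 4.
Plan=3: (2,1,2,4,5,4,3) (2,1,2,4,5,5,3) (2,1,2,5,4,4,3) (2,1,2,5,4,5,3) — 4.
Plan=4: (2,1,2,5,3,3,4) (2,1,2,5,3,5,4) — 2.
Summing: 4 + 4 + 4 + 2 = 14.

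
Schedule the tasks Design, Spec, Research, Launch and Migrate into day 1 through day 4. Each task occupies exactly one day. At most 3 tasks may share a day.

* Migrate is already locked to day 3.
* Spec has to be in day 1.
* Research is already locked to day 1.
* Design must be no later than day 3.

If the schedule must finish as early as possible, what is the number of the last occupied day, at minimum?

day 3

With at most 3 per day and 5 tasks, at least 2 days are needed.
Migrate can't be placed before day 3, so the schedule must run through at least day 3.
3 works (last occupied day: day 3): for example Migrate=day 3; Spec=day 1; Launch=day 2; Design=day 1; Research=day 1.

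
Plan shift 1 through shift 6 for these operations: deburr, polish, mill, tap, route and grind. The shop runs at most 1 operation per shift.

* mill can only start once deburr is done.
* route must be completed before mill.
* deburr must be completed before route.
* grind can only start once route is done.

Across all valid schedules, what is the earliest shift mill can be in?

Precedence pushes mill to at least shift 3.
mill at shift 3 is achievable: polish -> shift 5; deburr -> shift 1; grind -> shift 4; tap -> shift 6; mill -> shift 3; route -> shift 2.

shift 3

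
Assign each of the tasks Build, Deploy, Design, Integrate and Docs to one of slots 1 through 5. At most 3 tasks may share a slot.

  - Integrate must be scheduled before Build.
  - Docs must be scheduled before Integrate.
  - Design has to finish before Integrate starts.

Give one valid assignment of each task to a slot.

Integrate in 2; Deploy in 1; Build in 3; Design in 1; Docs in 1

Checking: Design(1) before Integrate(2); Docs(1) before Integrate(2); Integrate(2) before Build(3); max 3 per slot (cap 3).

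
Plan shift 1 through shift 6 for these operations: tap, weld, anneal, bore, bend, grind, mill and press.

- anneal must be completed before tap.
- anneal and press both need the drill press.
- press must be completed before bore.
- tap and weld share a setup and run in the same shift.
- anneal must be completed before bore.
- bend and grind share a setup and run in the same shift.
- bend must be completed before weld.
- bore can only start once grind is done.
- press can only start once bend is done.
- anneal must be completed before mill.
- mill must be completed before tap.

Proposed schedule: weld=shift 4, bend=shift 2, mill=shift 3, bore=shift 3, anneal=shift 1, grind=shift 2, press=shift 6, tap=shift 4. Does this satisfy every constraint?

No — it violates: press must be completed before bore

mill must be completed before tap — holds.
bend and grind share a setup and run in the same shift — holds.
bore can only start once grind is done — holds.
anneal must be completed before bore — holds.
tap and weld share a setup and run in the same shift — holds.
anneal and press both need the drill press — holds.
press must be completed before bore — violated.
bend must be completed before weld — holds.
anneal must be completed before mill — holds.
press can only start once bend is done — holds.
anneal must be completed before tap — holds.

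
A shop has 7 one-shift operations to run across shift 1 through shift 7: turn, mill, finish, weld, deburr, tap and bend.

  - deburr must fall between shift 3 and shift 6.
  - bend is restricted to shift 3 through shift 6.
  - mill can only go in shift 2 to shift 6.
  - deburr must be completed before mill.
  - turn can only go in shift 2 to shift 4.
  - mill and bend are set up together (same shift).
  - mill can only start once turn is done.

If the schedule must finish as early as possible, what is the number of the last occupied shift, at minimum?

The precedence chain requires at least 2 distinct shifts.
Propagating the time windows through the other constraints, mill can't land before shift 4, so the schedule must run through at least shift 4.
4 works (last occupied shift: shift 4): for example tap -> shift 1; turn -> shift 2; finish -> shift 1; bend -> shift 4; mill -> shift 4; weld -> shift 1; deburr -> shift 3.

shift 4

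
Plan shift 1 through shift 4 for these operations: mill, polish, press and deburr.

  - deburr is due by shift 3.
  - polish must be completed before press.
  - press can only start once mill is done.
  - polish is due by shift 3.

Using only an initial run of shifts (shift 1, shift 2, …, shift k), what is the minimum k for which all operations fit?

2 shifts

The precedence chain requires at least 2 distinct shifts.
2 works (last occupied shift: shift 2): for example mill -> shift 1, polish -> shift 1, deburr -> shift 1, press -> shift 2.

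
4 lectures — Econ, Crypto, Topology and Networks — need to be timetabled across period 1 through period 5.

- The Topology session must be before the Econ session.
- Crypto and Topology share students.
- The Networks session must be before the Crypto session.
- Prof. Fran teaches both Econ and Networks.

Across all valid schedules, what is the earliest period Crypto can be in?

Precedence pushes Crypto to at least period 2.
Crypto at period 2 is achievable: Econ in period 2, Topology in period 1, Crypto in period 2, Networks in period 1.

period 2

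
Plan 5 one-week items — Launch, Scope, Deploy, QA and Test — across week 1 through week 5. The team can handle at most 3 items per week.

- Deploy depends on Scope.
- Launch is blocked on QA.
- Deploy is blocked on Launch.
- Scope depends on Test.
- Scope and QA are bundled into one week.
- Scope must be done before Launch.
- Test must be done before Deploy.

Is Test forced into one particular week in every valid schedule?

No

Test can be week 1 (e.g. QA in week 2, Test in week 1, Scope in week 2, Deploy in week 4, Launch in week 3) or week 2 (e.g. QA -> week 3; Launch -> week 4; Deploy -> week 5; Scope -> week 3; Test -> week 2).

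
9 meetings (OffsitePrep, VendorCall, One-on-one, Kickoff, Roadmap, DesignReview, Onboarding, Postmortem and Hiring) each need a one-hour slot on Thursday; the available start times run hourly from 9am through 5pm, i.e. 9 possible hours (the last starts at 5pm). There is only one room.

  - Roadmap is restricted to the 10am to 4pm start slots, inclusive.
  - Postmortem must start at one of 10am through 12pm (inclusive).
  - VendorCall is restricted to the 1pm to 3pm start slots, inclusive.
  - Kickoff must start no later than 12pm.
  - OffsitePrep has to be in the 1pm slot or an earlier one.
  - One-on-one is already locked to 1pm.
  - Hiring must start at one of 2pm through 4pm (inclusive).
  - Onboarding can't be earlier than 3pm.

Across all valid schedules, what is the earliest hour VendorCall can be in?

2pm

VendorCall is available from 1pm; VendorCall's own window allows nothing later than 3pm.
VendorCall at 2pm is achievable: OffsitePrep -> 11am; Kickoff -> 9am; One-on-one -> 1pm; DesignReview -> 5pm; Postmortem -> 10am; Onboarding -> 3pm; Roadmap -> 12pm; Hiring -> 4pm; VendorCall -> 2pm.
Nothing earlier works — the capacity limit rule out every hour before 2pm.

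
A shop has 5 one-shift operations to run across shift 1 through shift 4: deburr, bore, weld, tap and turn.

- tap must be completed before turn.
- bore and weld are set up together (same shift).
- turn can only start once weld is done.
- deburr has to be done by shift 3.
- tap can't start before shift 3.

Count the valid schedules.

Splitting on deburr: it can be shift 1 (3), shift 2 (3), shift 3 (3). Listing each branch's schedules as (bore, weld, tap, turn) by shift number:
deburr=shift 1: (1,1,3,4) (2,2,3,4) (3,3,3,4) — 3.
deburr=shift 2: (1,1,3,4) (2,2,3,4) (3,3,3,4) — 3.
deburr=shift 3: (1,1,3,4) (2,2,3,4) (3,3,3,4) — 3.
Summing: 3 + 3 + 3 = 9.

9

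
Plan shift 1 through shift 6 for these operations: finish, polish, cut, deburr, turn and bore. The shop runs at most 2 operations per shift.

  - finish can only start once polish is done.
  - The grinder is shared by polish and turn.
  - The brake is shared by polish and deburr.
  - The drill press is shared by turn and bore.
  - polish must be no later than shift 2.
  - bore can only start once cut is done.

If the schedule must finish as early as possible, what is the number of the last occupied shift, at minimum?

The precedence chain requires at least 2 distinct shifts.
With at most 2 per shift and 6 operations, at least 3 shifts are needed.
3 works (last occupied shift: shift 3): for example turn in shift 3; cut in shift 1; polish in shift 1; deburr in shift 3; finish in shift 2; bore in shift 2.

shift 3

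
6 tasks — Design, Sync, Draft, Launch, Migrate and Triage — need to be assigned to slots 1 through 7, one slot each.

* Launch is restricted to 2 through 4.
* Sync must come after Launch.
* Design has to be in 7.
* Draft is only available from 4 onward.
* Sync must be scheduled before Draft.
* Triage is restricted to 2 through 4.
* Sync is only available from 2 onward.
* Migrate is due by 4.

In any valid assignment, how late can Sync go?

Sync is available from 2; precedence pushes Sync to at least 3; downstream work caps Sync at 6.
Sync at 6 is achievable: Design=7; Launch=2; Sync=6; Migrate=1; Draft=7; Triage=2.

6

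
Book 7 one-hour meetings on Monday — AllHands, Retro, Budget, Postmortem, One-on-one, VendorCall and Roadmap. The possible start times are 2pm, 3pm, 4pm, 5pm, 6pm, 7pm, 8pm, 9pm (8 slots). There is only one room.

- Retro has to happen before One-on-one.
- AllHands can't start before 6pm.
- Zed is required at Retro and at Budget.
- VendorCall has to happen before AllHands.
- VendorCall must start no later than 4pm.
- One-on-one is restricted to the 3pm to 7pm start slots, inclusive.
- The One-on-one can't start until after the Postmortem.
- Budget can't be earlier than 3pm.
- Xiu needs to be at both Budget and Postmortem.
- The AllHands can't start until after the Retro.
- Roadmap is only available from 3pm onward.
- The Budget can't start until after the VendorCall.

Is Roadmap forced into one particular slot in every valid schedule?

Roadmap can be 3pm (e.g. Retro=4pm, Roadmap=3pm, VendorCall=2pm, Budget=8pm, One-on-one=7pm, Postmortem=5pm, AllHands=6pm) or 4pm (e.g. VendorCall in 2pm, Roadmap in 4pm, One-on-one in 7pm, AllHands in 6pm, Budget in 8pm, Retro in 3pm, Postmortem in 5pm).

No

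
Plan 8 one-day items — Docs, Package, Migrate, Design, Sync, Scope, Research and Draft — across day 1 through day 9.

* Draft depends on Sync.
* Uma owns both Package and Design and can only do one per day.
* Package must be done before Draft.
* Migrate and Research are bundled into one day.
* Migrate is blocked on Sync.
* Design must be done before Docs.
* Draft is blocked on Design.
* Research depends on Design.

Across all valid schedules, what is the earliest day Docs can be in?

Precedence pushes Docs to at least day 2.
Docs at day 2 is achievable: Scope -> day 1, Design -> day 1, Draft -> day 3, Sync -> day 1, Migrate -> day 2, Docs -> day 2, Package -> day 2, Research -> day 2.

day 2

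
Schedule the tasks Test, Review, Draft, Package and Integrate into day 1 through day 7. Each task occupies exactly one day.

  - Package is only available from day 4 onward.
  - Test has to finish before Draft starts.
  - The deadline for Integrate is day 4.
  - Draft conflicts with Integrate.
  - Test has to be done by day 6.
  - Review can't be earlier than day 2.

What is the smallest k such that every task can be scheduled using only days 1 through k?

4 days

The precedence chain requires at least 2 distinct days.
Package can't be placed before day 4, so the schedule must run through at least day 4.
4 works (last occupied day: day 4): for example Integrate in day 1, Review in day 2, Package in day 4, Test in day 1, Draft in day 2.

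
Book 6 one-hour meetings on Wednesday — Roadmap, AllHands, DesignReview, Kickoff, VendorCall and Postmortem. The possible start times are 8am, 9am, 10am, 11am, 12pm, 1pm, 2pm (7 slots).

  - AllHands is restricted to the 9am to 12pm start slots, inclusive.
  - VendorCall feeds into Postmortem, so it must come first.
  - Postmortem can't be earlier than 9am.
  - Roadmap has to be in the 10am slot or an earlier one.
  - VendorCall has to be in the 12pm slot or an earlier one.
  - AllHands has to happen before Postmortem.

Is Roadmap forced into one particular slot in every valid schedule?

No

Roadmap can be 8am (e.g. VendorCall in 8am, DesignReview in 8am, Postmortem in 10am, Kickoff in 8am, AllHands in 9am, Roadmap in 8am) or 9am (e.g. VendorCall -> 8am; Kickoff -> 8am; Postmortem -> 10am; DesignReview -> 8am; AllHands -> 9am; Roadmap -> 9am).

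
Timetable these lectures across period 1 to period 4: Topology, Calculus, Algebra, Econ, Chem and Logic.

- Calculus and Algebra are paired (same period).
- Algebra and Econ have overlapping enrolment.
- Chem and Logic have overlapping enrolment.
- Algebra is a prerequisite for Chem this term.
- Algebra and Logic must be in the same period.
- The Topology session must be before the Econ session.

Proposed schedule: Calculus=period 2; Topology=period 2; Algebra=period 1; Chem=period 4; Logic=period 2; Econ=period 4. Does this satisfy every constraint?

Algebra is a prerequisite for Chem this term — holds.
The Topology session must be before the Econ session — holds.
Algebra and Logic must be in the same period — violated.
Calculus and Algebra are paired (same period) — violated.
Algebra and Econ have overlapping enrolment — holds.
Chem and Logic have overlapping enrolment — holds.

Invalid. Calculus and Algebra are paired (same period).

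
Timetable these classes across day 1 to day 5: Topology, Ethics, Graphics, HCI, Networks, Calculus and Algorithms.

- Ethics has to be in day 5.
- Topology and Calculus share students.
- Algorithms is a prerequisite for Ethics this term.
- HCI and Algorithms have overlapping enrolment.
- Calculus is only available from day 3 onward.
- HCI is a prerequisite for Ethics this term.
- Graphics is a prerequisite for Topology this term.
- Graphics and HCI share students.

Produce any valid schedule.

Ethics -> day 5; Calculus -> day 3; Networks -> day 1; Graphics -> day 1; Algorithms -> day 1; Topology -> day 2; HCI -> day 2

Checking: HCI(day 2) before Ethics(day 5); Algorithms(day 1) before Ethics(day 5); Graphics(day 1) before Topology(day 2); Topology(day 2) != Calculus(day 3); Graphics(day 1) != HCI(day 2); HCI(day 2) != Algorithms(day 1); Ethics=day 5 in [day 5,day 5]; Calculus=day 3 in [day 3,day 5].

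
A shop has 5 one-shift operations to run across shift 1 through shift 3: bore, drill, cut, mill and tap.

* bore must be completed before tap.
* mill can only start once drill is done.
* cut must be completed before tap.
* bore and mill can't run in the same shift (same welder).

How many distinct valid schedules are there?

Splitting on bore: it can be shift 1 (9), shift 2 (4). Listing each branch's schedules as (drill, cut, mill, tap) by shift number:
bore=shift 1: (1,1,2,2) (1,1,2,3) (1,1,3,2) (1,1,3,3) (1,2,2,3) (1,2,3,3) (2,1,3,2) (2,1,3,3) (2,2,3,3) — 9.
bore=shift 2: (1,1,3,3) (1,2,3,3) (2,1,3,3) (2,2,3,3) — 4.
Summing: 9 + 4 = 13.

13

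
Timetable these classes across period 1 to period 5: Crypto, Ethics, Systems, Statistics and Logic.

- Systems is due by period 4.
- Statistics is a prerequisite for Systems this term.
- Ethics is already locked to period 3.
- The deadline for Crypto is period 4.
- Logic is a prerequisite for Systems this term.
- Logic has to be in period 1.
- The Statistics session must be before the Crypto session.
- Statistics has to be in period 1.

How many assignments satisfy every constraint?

9

Splitting on Crypto: it can be period 2 (3), period 3 (3), period 4 (3). Listing each branch's schedules as (Ethics, Systems, Statistics, Logic) by period number:
Crypto=period 2: (3,2,1,1) (3,3,1,1) (3,4,1,1) — 3.
Crypto=period 3: (3,2,1,1) (3,3,1,1) (3,4,1,1) — 3.
Crypto=period 4: (3,2,1,1) (3,3,1,1) (3,4,1,1) — 3.
Summing: 3 + 3 + 3 = 9.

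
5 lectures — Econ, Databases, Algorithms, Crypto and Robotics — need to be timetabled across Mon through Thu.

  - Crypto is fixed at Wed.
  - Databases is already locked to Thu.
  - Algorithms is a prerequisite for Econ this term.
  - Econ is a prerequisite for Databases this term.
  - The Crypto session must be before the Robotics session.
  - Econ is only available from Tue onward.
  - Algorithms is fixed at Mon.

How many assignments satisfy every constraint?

2

Enumerating: Databases=Thu, Econ=Tue, Crypto=Wed, Robotics=Thu, Algorithms=Mon | Algorithms=Mon; Robotics=Thu; Crypto=Wed; Econ=Wed; Databases=Thu.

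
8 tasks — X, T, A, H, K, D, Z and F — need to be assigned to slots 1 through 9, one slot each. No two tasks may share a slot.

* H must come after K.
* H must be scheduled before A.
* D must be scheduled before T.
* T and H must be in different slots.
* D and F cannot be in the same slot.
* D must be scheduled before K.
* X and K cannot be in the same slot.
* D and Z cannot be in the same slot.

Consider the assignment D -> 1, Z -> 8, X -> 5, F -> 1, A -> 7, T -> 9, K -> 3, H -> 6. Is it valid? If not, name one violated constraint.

No — it violates: D and F cannot be in the same slot

H must come after K — holds.
H must be scheduled before A — holds.
T and H must be in different slots — holds.
No two tasks may share a slot — violated.
D and F cannot be in the same slot — violated.
D must be scheduled before T — holds.
D must be scheduled before K — holds.
X and K cannot be in the same slot — holds.
D and Z cannot be in the same slot — holds.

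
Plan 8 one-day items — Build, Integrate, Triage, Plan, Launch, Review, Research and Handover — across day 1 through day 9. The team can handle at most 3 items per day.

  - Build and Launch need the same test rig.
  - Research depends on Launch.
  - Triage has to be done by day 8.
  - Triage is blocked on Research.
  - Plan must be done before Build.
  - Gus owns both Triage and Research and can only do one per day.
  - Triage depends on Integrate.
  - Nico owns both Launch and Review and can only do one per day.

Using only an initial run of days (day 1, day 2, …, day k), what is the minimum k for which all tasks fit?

The precedence chain requires at least 3 distinct days.
With at most 3 per day and 8 tasks, at least 3 days are needed.
3 works (last occupied day: day 3): for example Integrate -> day 1, Review -> day 2, Build -> day 2, Plan -> day 1, Handover -> day 3, Research -> day 2, Triage -> day 3, Launch -> day 1.

3 days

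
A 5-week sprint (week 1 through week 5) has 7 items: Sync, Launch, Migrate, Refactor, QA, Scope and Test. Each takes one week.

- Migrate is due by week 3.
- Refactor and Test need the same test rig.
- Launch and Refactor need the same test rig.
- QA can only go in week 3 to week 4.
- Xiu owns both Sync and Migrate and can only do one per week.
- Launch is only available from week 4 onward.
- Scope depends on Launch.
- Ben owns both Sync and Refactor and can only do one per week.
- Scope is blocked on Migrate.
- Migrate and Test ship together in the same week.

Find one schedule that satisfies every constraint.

Refactor=week 3; Scope=week 5; Sync=week 2; QA=week 3; Test=week 1; Migrate=week 1; Launch=week 4

Checking: Migrate(week 1) before Scope(week 5); Launch(week 4) before Scope(week 5); Refactor(week 3) != Test(week 1); Sync(week 2) != Refactor(week 3); Launch(week 4) != Refactor(week 3); Sync(week 2) != Migrate(week 1); Migrate = Test = week 1; Launch=week 4 in [week 4,week 5]; Migrate=week 1 in [week 1,week 3]; QA=week 3 in [week 3,week 4].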